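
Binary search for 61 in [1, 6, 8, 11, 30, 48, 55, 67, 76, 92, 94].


Step 1: lo=0, hi=10, mid=5, val=48
Step 2: lo=6, hi=10, mid=8, val=76
Step 3: lo=6, hi=7, mid=6, val=55
Step 4: lo=7, hi=7, mid=7, val=67

Not found


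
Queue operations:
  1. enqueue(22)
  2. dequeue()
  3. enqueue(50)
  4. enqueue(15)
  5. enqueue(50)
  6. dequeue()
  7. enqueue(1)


enqueue(22) -> [22]
dequeue()->22, []
enqueue(50) -> [50]
enqueue(15) -> [50, 15]
enqueue(50) -> [50, 15, 50]
dequeue()->50, [15, 50]
enqueue(1) -> [15, 50, 1]

Final queue: [15, 50, 1]


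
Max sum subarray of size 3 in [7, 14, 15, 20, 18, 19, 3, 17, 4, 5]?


[0:3]: 36
[1:4]: 49
[2:5]: 53
[3:6]: 57
[4:7]: 40
[5:8]: 39
[6:9]: 24
[7:10]: 26

Max: 57 at [3:6]


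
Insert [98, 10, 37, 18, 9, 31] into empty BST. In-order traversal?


Insert 98: root
Insert 10: L from 98
Insert 37: L from 98 -> R from 10
Insert 18: L from 98 -> R from 10 -> L from 37
Insert 9: L from 98 -> L from 10
Insert 31: L from 98 -> R from 10 -> L from 37 -> R from 18

In-order: [9, 10, 18, 31, 37, 98]


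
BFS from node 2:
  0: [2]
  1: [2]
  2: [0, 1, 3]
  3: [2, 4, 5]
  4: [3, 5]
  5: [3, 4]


Visit 2, enqueue [0, 1, 3]
Visit 0, enqueue []
Visit 1, enqueue []
Visit 3, enqueue [4, 5]
Visit 4, enqueue []
Visit 5, enqueue []

BFS order: [2, 0, 1, 3, 4, 5]


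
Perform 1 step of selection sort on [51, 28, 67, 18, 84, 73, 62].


Initial: [51, 28, 67, 18, 84, 73, 62]
Step 1: min=18 at 3
  Swap: [18, 28, 67, 51, 84, 73, 62]

After 1 step: [18, 28, 67, 51, 84, 73, 62]


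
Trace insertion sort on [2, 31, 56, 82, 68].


Initial: [2, 31, 56, 82, 68]
Insert 31: [2, 31, 56, 82, 68]
Insert 56: [2, 31, 56, 82, 68]
Insert 82: [2, 31, 56, 82, 68]
Insert 68: [2, 31, 56, 68, 82]

Sorted: [2, 31, 56, 68, 82]


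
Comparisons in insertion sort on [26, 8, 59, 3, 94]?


Algorithm: insertion sort
Input: [26, 8, 59, 3, 94]
Sorted: [3, 8, 26, 59, 94]

6


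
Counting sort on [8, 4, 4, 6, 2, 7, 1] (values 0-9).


Input: [8, 4, 4, 6, 2, 7, 1]
Counts: [0, 1, 1, 0, 2, 0, 1, 1, 1, 0]

Sorted: [1, 2, 4, 4, 6, 7, 8]


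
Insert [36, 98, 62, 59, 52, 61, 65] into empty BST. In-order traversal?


Insert 36: root
Insert 98: R from 36
Insert 62: R from 36 -> L from 98
Insert 59: R from 36 -> L from 98 -> L from 62
Insert 52: R from 36 -> L from 98 -> L from 62 -> L from 59
Insert 61: R from 36 -> L from 98 -> L from 62 -> R from 59
Insert 65: R from 36 -> L from 98 -> R from 62

In-order: [36, 52, 59, 61, 62, 65, 98]


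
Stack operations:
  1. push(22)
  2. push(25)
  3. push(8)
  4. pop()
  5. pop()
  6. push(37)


push(22) -> [22]
push(25) -> [22, 25]
push(8) -> [22, 25, 8]
pop()->8, [22, 25]
pop()->25, [22]
push(37) -> [22, 37]

Final stack: [22, 37]


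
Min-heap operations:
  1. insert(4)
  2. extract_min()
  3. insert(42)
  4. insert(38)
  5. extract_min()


insert(4) -> [4]
extract_min()->4, []
insert(42) -> [42]
insert(38) -> [38, 42]
extract_min()->38, [42]

Final heap: [42]


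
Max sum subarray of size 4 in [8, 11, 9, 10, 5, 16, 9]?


[0:4]: 38
[1:5]: 35
[2:6]: 40
[3:7]: 40

Max: 40 at [2:6]


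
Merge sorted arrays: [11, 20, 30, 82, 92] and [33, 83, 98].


Take 11 from A
Take 20 from A
Take 30 from A
Take 33 from B
Take 82 from A
Take 83 from B
Take 92 from A

Merged: [11, 20, 30, 33, 82, 83, 92, 98]


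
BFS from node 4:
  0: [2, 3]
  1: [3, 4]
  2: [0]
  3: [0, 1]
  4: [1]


Visit 4, enqueue [1]
Visit 1, enqueue [3]
Visit 3, enqueue [0]
Visit 0, enqueue [2]
Visit 2, enqueue []

BFS order: [4, 1, 3, 0, 2]


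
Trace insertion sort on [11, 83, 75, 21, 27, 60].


Initial: [11, 83, 75, 21, 27, 60]
Insert 83: [11, 83, 75, 21, 27, 60]
Insert 75: [11, 75, 83, 21, 27, 60]
Insert 21: [11, 21, 75, 83, 27, 60]
Insert 27: [11, 21, 27, 75, 83, 60]
Insert 60: [11, 21, 27, 60, 75, 83]

Sorted: [11, 21, 27, 60, 75, 83]


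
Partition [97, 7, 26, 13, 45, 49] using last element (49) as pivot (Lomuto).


Pivot: 49
  7 <= 49: swap -> [7, 97, 26, 13, 45, 49]
  26 <= 49: swap -> [7, 26, 97, 13, 45, 49]
  13 <= 49: swap -> [7, 26, 13, 97, 45, 49]
  45 <= 49: swap -> [7, 26, 13, 45, 97, 49]
Place pivot at 4: [7, 26, 13, 45, 49, 97]

Partitioned: [7, 26, 13, 45, 49, 97]


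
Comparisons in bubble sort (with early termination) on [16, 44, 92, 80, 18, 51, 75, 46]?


Algorithm: bubble sort (with early termination)
Input: [16, 44, 92, 80, 18, 51, 75, 46]
Sorted: [16, 18, 44, 46, 51, 75, 80, 92]

25


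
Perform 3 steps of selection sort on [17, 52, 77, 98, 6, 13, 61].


Initial: [17, 52, 77, 98, 6, 13, 61]
Step 1: min=6 at 4
  Swap: [6, 52, 77, 98, 17, 13, 61]
Step 2: min=13 at 5
  Swap: [6, 13, 77, 98, 17, 52, 61]
Step 3: min=17 at 4
  Swap: [6, 13, 17, 98, 77, 52, 61]

After 3 steps: [6, 13, 17, 98, 77, 52, 61]


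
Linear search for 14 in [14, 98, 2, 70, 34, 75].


i=0: 14==14 found!

Found at 0, 1 comps


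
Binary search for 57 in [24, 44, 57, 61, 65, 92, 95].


Step 1: lo=0, hi=6, mid=3, val=61
Step 2: lo=0, hi=2, mid=1, val=44
Step 3: lo=2, hi=2, mid=2, val=57

Found at index 2


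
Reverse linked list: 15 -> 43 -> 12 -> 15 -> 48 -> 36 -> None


Step 1: curr=15, set curr.next=prev(None) | reversed so far: 15
Step 2: curr=43, set curr.next=prev(15) | reversed so far: 43 -> 15
Step 3: curr=12, set curr.next=prev(43) | reversed so far: 12 -> 43 -> 15
Step 4: curr=15, set curr.next=prev(12) | reversed so far: 15 -> 12 -> 43 -> 15
Step 5: curr=48, set curr.next=prev(15) | reversed so far: 48 -> 15 -> 12 -> 43 -> 15
Step 6: curr=36, set curr.next=prev(48) | reversed so far: 36 -> 48 -> 15 -> 12 -> 43 -> 15

36 -> 48 -> 15 -> 12 -> 43 -> 15 -> None


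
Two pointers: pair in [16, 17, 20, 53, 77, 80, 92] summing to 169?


lo=0(16)+hi=6(92)=108
lo=1(17)+hi=6(92)=109
lo=2(20)+hi=6(92)=112
lo=3(53)+hi=6(92)=145
lo=4(77)+hi=6(92)=169

Yes: 77+92=169


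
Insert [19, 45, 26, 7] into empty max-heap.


Insert 19: [19]
Insert 45: [45, 19]
Insert 26: [45, 19, 26]
Insert 7: [45, 19, 26, 7]

Final heap: [45, 19, 26, 7]


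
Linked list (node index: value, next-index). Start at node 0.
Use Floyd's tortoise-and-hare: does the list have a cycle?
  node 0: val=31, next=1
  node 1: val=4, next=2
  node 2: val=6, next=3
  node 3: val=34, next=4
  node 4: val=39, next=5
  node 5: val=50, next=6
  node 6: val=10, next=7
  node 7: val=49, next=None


Floyd's tortoise (slow, +1) and hare (fast, +2):
  init: slow=0, fast=0
  step 1: slow=1, fast=2
  step 2: slow=2, fast=4
  step 3: slow=3, fast=6
  step 4: fast 6->7->None, no cycle

Cycle: no


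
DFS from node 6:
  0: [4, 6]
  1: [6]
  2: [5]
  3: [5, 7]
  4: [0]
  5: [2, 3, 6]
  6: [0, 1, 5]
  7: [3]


Visit 6, push [5, 1, 0]
Visit 0, push [4]
Visit 4, push []
Visit 1, push []
Visit 5, push [3, 2]
Visit 2, push []
Visit 3, push [7]
Visit 7, push []

DFS order: [6, 0, 4, 1, 5, 2, 3, 7]


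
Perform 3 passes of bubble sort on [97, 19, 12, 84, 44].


Initial: [97, 19, 12, 84, 44]
Pass 1: [19, 12, 84, 44, 97] (4 swaps)
Pass 2: [12, 19, 44, 84, 97] (2 swaps)
Pass 3: [12, 19, 44, 84, 97] (0 swaps)

After 3 passes: [12, 19, 44, 84, 97]


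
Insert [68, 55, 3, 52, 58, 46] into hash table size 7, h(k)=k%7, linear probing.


Insert 68: h=5 -> slot 5
Insert 55: h=6 -> slot 6
Insert 3: h=3 -> slot 3
Insert 52: h=3, 1 probes -> slot 4
Insert 58: h=2 -> slot 2
Insert 46: h=4, 3 probes -> slot 0

Table: [46, None, 58, 3, 52, 68, 55]


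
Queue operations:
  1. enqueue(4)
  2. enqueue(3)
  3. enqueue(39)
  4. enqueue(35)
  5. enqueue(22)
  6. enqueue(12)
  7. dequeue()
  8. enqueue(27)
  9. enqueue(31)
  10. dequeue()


enqueue(4) -> [4]
enqueue(3) -> [4, 3]
enqueue(39) -> [4, 3, 39]
enqueue(35) -> [4, 3, 39, 35]
enqueue(22) -> [4, 3, 39, 35, 22]
enqueue(12) -> [4, 3, 39, 35, 22, 12]
dequeue()->4, [3, 39, 35, 22, 12]
enqueue(27) -> [3, 39, 35, 22, 12, 27]
enqueue(31) -> [3, 39, 35, 22, 12, 27, 31]
dequeue()->3, [39, 35, 22, 12, 27, 31]

Final queue: [39, 35, 22, 12, 27, 31]


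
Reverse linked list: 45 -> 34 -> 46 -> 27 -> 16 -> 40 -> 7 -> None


Step 1: curr=45, set curr.next=prev(None) | reversed so far: 45
Step 2: curr=34, set curr.next=prev(45) | reversed so far: 34 -> 45
Step 3: curr=46, set curr.next=prev(34) | reversed so far: 46 -> 34 -> 45
Step 4: curr=27, set curr.next=prev(46) | reversed so far: 27 -> 46 -> 34 -> 45
Step 5: curr=16, set curr.next=prev(27) | reversed so far: 16 -> 27 -> 46 -> 34 -> 45
Step 6: curr=40, set curr.next=prev(16) | reversed so far: 40 -> 16 -> 27 -> 46 -> 34 -> 45
Step 7: curr=7, set curr.next=prev(40) | reversed so far: 7 -> 40 -> 16 -> 27 -> 46 -> 34 -> 45

7 -> 40 -> 16 -> 27 -> 46 -> 34 -> 45 -> None


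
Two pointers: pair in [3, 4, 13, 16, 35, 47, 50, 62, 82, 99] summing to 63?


lo=0(3)+hi=9(99)=102
lo=0(3)+hi=8(82)=85
lo=0(3)+hi=7(62)=65
lo=0(3)+hi=6(50)=53
lo=1(4)+hi=6(50)=54
lo=2(13)+hi=6(50)=63

Yes: 13+50=63


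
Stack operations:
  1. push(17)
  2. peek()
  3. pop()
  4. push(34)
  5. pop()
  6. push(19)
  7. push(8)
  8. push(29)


push(17) -> [17]
peek()->17
pop()->17, []
push(34) -> [34]
pop()->34, []
push(19) -> [19]
push(8) -> [19, 8]
push(29) -> [19, 8, 29]

Final stack: [19, 8, 29]


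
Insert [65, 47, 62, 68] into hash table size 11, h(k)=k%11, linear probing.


Insert 65: h=10 -> slot 10
Insert 47: h=3 -> slot 3
Insert 62: h=7 -> slot 7
Insert 68: h=2 -> slot 2

Table: [None, None, 68, 47, None, None, None, 62, None, None, 65]


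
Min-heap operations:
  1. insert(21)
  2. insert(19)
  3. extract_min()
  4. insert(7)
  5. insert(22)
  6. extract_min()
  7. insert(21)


insert(21) -> [21]
insert(19) -> [19, 21]
extract_min()->19, [21]
insert(7) -> [7, 21]
insert(22) -> [7, 21, 22]
extract_min()->7, [21, 22]
insert(21) -> [21, 22, 21]

Final heap: [21, 22, 21]


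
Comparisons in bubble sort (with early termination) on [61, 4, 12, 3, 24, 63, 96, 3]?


Algorithm: bubble sort (with early termination)
Input: [61, 4, 12, 3, 24, 63, 96, 3]
Sorted: [3, 3, 4, 12, 24, 61, 63, 96]

28


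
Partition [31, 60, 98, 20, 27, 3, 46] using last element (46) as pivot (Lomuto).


Pivot: 46
  31 <= 46: advance i (no swap)
  20 <= 46: swap -> [31, 20, 98, 60, 27, 3, 46]
  27 <= 46: swap -> [31, 20, 27, 60, 98, 3, 46]
  3 <= 46: swap -> [31, 20, 27, 3, 98, 60, 46]
Place pivot at 4: [31, 20, 27, 3, 46, 60, 98]

Partitioned: [31, 20, 27, 3, 46, 60, 98]


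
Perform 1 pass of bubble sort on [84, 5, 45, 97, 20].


Initial: [84, 5, 45, 97, 20]
Pass 1: [5, 45, 84, 20, 97] (3 swaps)

After 1 pass: [5, 45, 84, 20, 97]


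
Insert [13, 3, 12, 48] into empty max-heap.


Insert 13: [13]
Insert 3: [13, 3]
Insert 12: [13, 3, 12]
Insert 48: [48, 13, 12, 3]

Final heap: [48, 13, 12, 3]


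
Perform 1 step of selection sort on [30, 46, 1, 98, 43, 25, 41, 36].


Initial: [30, 46, 1, 98, 43, 25, 41, 36]
Step 1: min=1 at 2
  Swap: [1, 46, 30, 98, 43, 25, 41, 36]

After 1 step: [1, 46, 30, 98, 43, 25, 41, 36]


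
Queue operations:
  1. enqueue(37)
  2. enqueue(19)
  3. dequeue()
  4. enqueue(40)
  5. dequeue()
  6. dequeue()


enqueue(37) -> [37]
enqueue(19) -> [37, 19]
dequeue()->37, [19]
enqueue(40) -> [19, 40]
dequeue()->19, [40]
dequeue()->40, []

Final queue: []


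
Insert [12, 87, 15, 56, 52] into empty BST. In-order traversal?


Insert 12: root
Insert 87: R from 12
Insert 15: R from 12 -> L from 87
Insert 56: R from 12 -> L from 87 -> R from 15
Insert 52: R from 12 -> L from 87 -> R from 15 -> L from 56

In-order: [12, 15, 52, 56, 87]


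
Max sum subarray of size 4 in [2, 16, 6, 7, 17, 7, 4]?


[0:4]: 31
[1:5]: 46
[2:6]: 37
[3:7]: 35

Max: 46 at [1:5]


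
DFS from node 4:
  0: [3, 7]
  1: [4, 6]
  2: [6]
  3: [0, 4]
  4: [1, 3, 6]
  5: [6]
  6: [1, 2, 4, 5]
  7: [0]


Visit 4, push [6, 3, 1]
Visit 1, push [6]
Visit 6, push [5, 2]
Visit 2, push []
Visit 5, push []
Visit 3, push [0]
Visit 0, push [7]
Visit 7, push []

DFS order: [4, 1, 6, 2, 5, 3, 0, 7]


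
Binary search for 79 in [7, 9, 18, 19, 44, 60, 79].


Step 1: lo=0, hi=6, mid=3, val=19
Step 2: lo=4, hi=6, mid=5, val=60
Step 3: lo=6, hi=6, mid=6, val=79

Found at index 6


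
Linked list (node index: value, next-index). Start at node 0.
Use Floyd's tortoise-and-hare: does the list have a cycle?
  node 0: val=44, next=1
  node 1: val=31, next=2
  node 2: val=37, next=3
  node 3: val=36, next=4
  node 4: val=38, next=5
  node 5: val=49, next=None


Floyd's tortoise (slow, +1) and hare (fast, +2):
  init: slow=0, fast=0
  step 1: slow=1, fast=2
  step 2: slow=2, fast=4
  step 3: fast 4->5->None, no cycle

Cycle: no


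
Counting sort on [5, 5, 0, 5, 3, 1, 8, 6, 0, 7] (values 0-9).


Input: [5, 5, 0, 5, 3, 1, 8, 6, 0, 7]
Counts: [2, 1, 0, 1, 0, 3, 1, 1, 1, 0]

Sorted: [0, 0, 1, 3, 5, 5, 5, 6, 7, 8]


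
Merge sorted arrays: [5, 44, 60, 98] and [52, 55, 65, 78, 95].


Take 5 from A
Take 44 from A
Take 52 from B
Take 55 from B
Take 60 from A
Take 65 from B
Take 78 from B
Take 95 from B

Merged: [5, 44, 52, 55, 60, 65, 78, 95, 98]


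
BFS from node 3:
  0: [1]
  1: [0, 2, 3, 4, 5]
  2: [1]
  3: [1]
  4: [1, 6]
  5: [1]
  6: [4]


Visit 3, enqueue [1]
Visit 1, enqueue [0, 2, 4, 5]
Visit 0, enqueue []
Visit 2, enqueue []
Visit 4, enqueue [6]
Visit 5, enqueue []
Visit 6, enqueue []

BFS order: [3, 1, 0, 2, 4, 5, 6]


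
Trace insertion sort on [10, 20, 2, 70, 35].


Initial: [10, 20, 2, 70, 35]
Insert 20: [10, 20, 2, 70, 35]
Insert 2: [2, 10, 20, 70, 35]
Insert 70: [2, 10, 20, 70, 35]
Insert 35: [2, 10, 20, 35, 70]

Sorted: [2, 10, 20, 35, 70]


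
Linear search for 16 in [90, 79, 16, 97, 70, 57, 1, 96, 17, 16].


i=0: 90!=16
i=1: 79!=16
i=2: 16==16 found!

Found at 2, 3 comps


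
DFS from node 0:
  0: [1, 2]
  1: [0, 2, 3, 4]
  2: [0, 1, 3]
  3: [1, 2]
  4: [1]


Visit 0, push [2, 1]
Visit 1, push [4, 3, 2]
Visit 2, push [3]
Visit 3, push []
Visit 4, push []

DFS order: [0, 1, 2, 3, 4]


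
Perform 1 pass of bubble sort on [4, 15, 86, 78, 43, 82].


Initial: [4, 15, 86, 78, 43, 82]
Pass 1: [4, 15, 78, 43, 82, 86] (3 swaps)

After 1 pass: [4, 15, 78, 43, 82, 86]


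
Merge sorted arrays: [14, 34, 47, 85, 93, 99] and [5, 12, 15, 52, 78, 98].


Take 5 from B
Take 12 from B
Take 14 from A
Take 15 from B
Take 34 from A
Take 47 from A
Take 52 from B
Take 78 from B
Take 85 from A
Take 93 from A
Take 98 from B

Merged: [5, 12, 14, 15, 34, 47, 52, 78, 85, 93, 98, 99]


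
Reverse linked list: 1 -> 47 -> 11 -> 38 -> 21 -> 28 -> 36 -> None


Step 1: curr=1, set curr.next=prev(None) | reversed so far: 1
Step 2: curr=47, set curr.next=prev(1) | reversed so far: 47 -> 1
Step 3: curr=11, set curr.next=prev(47) | reversed so far: 11 -> 47 -> 1
Step 4: curr=38, set curr.next=prev(11) | reversed so far: 38 -> 11 -> 47 -> 1
Step 5: curr=21, set curr.next=prev(38) | reversed so far: 21 -> 38 -> 11 -> 47 -> 1
Step 6: curr=28, set curr.next=prev(21) | reversed so far: 28 -> 21 -> 38 -> 11 -> 47 -> 1
Step 7: curr=36, set curr.next=prev(28) | reversed so far: 36 -> 28 -> 21 -> 38 -> 11 -> 47 -> 1

36 -> 28 -> 21 -> 38 -> 11 -> 47 -> 1 -> None


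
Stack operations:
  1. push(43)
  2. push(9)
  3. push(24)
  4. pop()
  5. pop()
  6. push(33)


push(43) -> [43]
push(9) -> [43, 9]
push(24) -> [43, 9, 24]
pop()->24, [43, 9]
pop()->9, [43]
push(33) -> [43, 33]

Final stack: [43, 33]


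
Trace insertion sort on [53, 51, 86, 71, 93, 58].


Initial: [53, 51, 86, 71, 93, 58]
Insert 51: [51, 53, 86, 71, 93, 58]
Insert 86: [51, 53, 86, 71, 93, 58]
Insert 71: [51, 53, 71, 86, 93, 58]
Insert 93: [51, 53, 71, 86, 93, 58]
Insert 58: [51, 53, 58, 71, 86, 93]

Sorted: [51, 53, 58, 71, 86, 93]


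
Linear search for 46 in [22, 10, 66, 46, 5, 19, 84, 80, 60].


i=0: 22!=46
i=1: 10!=46
i=2: 66!=46
i=3: 46==46 found!

Found at 3, 4 comps


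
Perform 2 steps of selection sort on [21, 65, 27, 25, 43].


Initial: [21, 65, 27, 25, 43]
Step 1: min=21 at 0
  Swap: [21, 65, 27, 25, 43]
Step 2: min=25 at 3
  Swap: [21, 25, 27, 65, 43]

After 2 steps: [21, 25, 27, 65, 43]


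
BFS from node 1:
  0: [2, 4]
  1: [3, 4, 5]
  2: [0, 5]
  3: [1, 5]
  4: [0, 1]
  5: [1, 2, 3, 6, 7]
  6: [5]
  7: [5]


Visit 1, enqueue [3, 4, 5]
Visit 3, enqueue []
Visit 4, enqueue [0]
Visit 5, enqueue [2, 6, 7]
Visit 0, enqueue []
Visit 2, enqueue []
Visit 6, enqueue []
Visit 7, enqueue []

BFS order: [1, 3, 4, 5, 0, 2, 6, 7]


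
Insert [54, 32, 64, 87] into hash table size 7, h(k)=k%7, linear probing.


Insert 54: h=5 -> slot 5
Insert 32: h=4 -> slot 4
Insert 64: h=1 -> slot 1
Insert 87: h=3 -> slot 3

Table: [None, 64, None, 87, 32, 54, None]


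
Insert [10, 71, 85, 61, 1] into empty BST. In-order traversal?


Insert 10: root
Insert 71: R from 10
Insert 85: R from 10 -> R from 71
Insert 61: R from 10 -> L from 71
Insert 1: L from 10

In-order: [1, 10, 61, 71, 85]


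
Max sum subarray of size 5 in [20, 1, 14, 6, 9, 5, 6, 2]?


[0:5]: 50
[1:6]: 35
[2:7]: 40
[3:8]: 28

Max: 50 at [0:5]


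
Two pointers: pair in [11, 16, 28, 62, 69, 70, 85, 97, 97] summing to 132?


lo=0(11)+hi=8(97)=108
lo=1(16)+hi=8(97)=113
lo=2(28)+hi=8(97)=125
lo=3(62)+hi=8(97)=159
lo=3(62)+hi=7(97)=159
lo=3(62)+hi=6(85)=147
lo=3(62)+hi=5(70)=132

Yes: 62+70=132


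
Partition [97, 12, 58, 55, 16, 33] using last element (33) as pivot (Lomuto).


Pivot: 33
  12 <= 33: swap -> [12, 97, 58, 55, 16, 33]
  16 <= 33: swap -> [12, 16, 58, 55, 97, 33]
Place pivot at 2: [12, 16, 33, 55, 97, 58]

Partitioned: [12, 16, 33, 55, 97, 58]


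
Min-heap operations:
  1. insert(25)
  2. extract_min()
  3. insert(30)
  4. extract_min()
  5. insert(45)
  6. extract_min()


insert(25) -> [25]
extract_min()->25, []
insert(30) -> [30]
extract_min()->30, []
insert(45) -> [45]
extract_min()->45, []

Final heap: []


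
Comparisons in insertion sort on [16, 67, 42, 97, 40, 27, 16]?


Algorithm: insertion sort
Input: [16, 67, 42, 97, 40, 27, 16]
Sorted: [16, 16, 27, 40, 42, 67, 97]

19


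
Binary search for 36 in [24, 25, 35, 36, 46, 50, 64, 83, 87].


Step 1: lo=0, hi=8, mid=4, val=46
Step 2: lo=0, hi=3, mid=1, val=25
Step 3: lo=2, hi=3, mid=2, val=35
Step 4: lo=3, hi=3, mid=3, val=36

Found at index 3


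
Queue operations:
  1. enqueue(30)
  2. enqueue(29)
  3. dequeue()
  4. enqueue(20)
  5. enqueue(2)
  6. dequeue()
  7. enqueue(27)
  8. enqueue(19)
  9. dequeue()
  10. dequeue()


enqueue(30) -> [30]
enqueue(29) -> [30, 29]
dequeue()->30, [29]
enqueue(20) -> [29, 20]
enqueue(2) -> [29, 20, 2]
dequeue()->29, [20, 2]
enqueue(27) -> [20, 2, 27]
enqueue(19) -> [20, 2, 27, 19]
dequeue()->20, [2, 27, 19]
dequeue()->2, [27, 19]

Final queue: [27, 19]


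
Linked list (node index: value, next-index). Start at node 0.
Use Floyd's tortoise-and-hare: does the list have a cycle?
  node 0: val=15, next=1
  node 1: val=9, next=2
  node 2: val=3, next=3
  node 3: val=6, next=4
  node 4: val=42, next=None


Floyd's tortoise (slow, +1) and hare (fast, +2):
  init: slow=0, fast=0
  step 1: slow=1, fast=2
  step 2: slow=2, fast=4
  step 3: fast -> None, no cycle

Cycle: no


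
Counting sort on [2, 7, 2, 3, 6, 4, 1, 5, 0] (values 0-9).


Input: [2, 7, 2, 3, 6, 4, 1, 5, 0]
Counts: [1, 1, 2, 1, 1, 1, 1, 1, 0, 0]

Sorted: [0, 1, 2, 2, 3, 4, 5, 6, 7]


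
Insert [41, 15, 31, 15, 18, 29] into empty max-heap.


Insert 41: [41]
Insert 15: [41, 15]
Insert 31: [41, 15, 31]
Insert 15: [41, 15, 31, 15]
Insert 18: [41, 18, 31, 15, 15]
Insert 29: [41, 18, 31, 15, 15, 29]

Final heap: [41, 18, 31, 15, 15, 29]


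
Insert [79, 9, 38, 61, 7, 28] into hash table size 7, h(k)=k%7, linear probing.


Insert 79: h=2 -> slot 2
Insert 9: h=2, 1 probes -> slot 3
Insert 38: h=3, 1 probes -> slot 4
Insert 61: h=5 -> slot 5
Insert 7: h=0 -> slot 0
Insert 28: h=0, 1 probes -> slot 1

Table: [7, 28, 79, 9, 38, 61, None]


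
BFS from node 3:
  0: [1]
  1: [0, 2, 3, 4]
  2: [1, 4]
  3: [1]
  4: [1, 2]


Visit 3, enqueue [1]
Visit 1, enqueue [0, 2, 4]
Visit 0, enqueue []
Visit 2, enqueue []
Visit 4, enqueue []

BFS order: [3, 1, 0, 2, 4]


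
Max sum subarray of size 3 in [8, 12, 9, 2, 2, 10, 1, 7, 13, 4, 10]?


[0:3]: 29
[1:4]: 23
[2:5]: 13
[3:6]: 14
[4:7]: 13
[5:8]: 18
[6:9]: 21
[7:10]: 24
[8:11]: 27

Max: 29 at [0:3]


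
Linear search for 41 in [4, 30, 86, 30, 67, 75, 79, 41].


i=0: 4!=41
i=1: 30!=41
i=2: 86!=41
i=3: 30!=41
i=4: 67!=41
i=5: 75!=41
i=6: 79!=41
i=7: 41==41 found!

Found at 7, 8 comps


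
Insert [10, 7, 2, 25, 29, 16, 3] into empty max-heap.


Insert 10: [10]
Insert 7: [10, 7]
Insert 2: [10, 7, 2]
Insert 25: [25, 10, 2, 7]
Insert 29: [29, 25, 2, 7, 10]
Insert 16: [29, 25, 16, 7, 10, 2]
Insert 3: [29, 25, 16, 7, 10, 2, 3]

Final heap: [29, 25, 16, 7, 10, 2, 3]


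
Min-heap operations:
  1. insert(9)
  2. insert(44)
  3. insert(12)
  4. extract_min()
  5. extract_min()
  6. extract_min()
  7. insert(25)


insert(9) -> [9]
insert(44) -> [9, 44]
insert(12) -> [9, 44, 12]
extract_min()->9, [12, 44]
extract_min()->12, [44]
extract_min()->44, []
insert(25) -> [25]

Final heap: [25]


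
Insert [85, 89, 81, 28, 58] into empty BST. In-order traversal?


Insert 85: root
Insert 89: R from 85
Insert 81: L from 85
Insert 28: L from 85 -> L from 81
Insert 58: L from 85 -> L from 81 -> R from 28

In-order: [28, 58, 81, 85, 89]


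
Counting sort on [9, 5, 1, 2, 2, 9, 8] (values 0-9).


Input: [9, 5, 1, 2, 2, 9, 8]
Counts: [0, 1, 2, 0, 0, 1, 0, 0, 1, 2]

Sorted: [1, 2, 2, 5, 8, 9, 9]


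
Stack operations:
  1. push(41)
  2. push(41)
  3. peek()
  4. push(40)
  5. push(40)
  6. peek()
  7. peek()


push(41) -> [41]
push(41) -> [41, 41]
peek()->41
push(40) -> [41, 41, 40]
push(40) -> [41, 41, 40, 40]
peek()->40
peek()->40

Final stack: [41, 41, 40, 40]


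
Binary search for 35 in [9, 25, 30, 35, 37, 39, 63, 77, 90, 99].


Step 1: lo=0, hi=9, mid=4, val=37
Step 2: lo=0, hi=3, mid=1, val=25
Step 3: lo=2, hi=3, mid=2, val=30
Step 4: lo=3, hi=3, mid=3, val=35

Found at index 3


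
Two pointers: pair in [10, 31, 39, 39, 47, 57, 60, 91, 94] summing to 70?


lo=0(10)+hi=8(94)=104
lo=0(10)+hi=7(91)=101
lo=0(10)+hi=6(60)=70

Yes: 10+60=70


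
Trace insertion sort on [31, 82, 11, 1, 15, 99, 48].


Initial: [31, 82, 11, 1, 15, 99, 48]
Insert 82: [31, 82, 11, 1, 15, 99, 48]
Insert 11: [11, 31, 82, 1, 15, 99, 48]
Insert 1: [1, 11, 31, 82, 15, 99, 48]
Insert 15: [1, 11, 15, 31, 82, 99, 48]
Insert 99: [1, 11, 15, 31, 82, 99, 48]
Insert 48: [1, 11, 15, 31, 48, 82, 99]

Sorted: [1, 11, 15, 31, 48, 82, 99]


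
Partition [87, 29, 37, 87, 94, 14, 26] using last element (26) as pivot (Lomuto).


Pivot: 26
  14 <= 26: swap -> [14, 29, 37, 87, 94, 87, 26]
Place pivot at 1: [14, 26, 37, 87, 94, 87, 29]

Partitioned: [14, 26, 37, 87, 94, 87, 29]


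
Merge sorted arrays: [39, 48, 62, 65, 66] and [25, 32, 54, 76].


Take 25 from B
Take 32 from B
Take 39 from A
Take 48 from A
Take 54 from B
Take 62 from A
Take 65 from A
Take 66 from A

Merged: [25, 32, 39, 48, 54, 62, 65, 66, 76]


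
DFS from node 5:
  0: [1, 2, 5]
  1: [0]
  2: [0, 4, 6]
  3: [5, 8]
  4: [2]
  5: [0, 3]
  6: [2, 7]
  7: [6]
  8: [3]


Visit 5, push [3, 0]
Visit 0, push [2, 1]
Visit 1, push []
Visit 2, push [6, 4]
Visit 4, push []
Visit 6, push [7]
Visit 7, push []
Visit 3, push [8]
Visit 8, push []

DFS order: [5, 0, 1, 2, 4, 6, 7, 3, 8]


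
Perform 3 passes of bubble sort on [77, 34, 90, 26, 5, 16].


Initial: [77, 34, 90, 26, 5, 16]
Pass 1: [34, 77, 26, 5, 16, 90] (4 swaps)
Pass 2: [34, 26, 5, 16, 77, 90] (3 swaps)
Pass 3: [26, 5, 16, 34, 77, 90] (3 swaps)

After 3 passes: [26, 5, 16, 34, 77, 90]


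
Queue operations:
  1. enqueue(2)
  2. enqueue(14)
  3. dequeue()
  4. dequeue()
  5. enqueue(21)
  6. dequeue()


enqueue(2) -> [2]
enqueue(14) -> [2, 14]
dequeue()->2, [14]
dequeue()->14, []
enqueue(21) -> [21]
dequeue()->21, []

Final queue: []


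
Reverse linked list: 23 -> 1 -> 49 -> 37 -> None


Step 1: curr=23, set curr.next=prev(None) | reversed so far: 23
Step 2: curr=1, set curr.next=prev(23) | reversed so far: 1 -> 23
Step 3: curr=49, set curr.next=prev(1) | reversed so far: 49 -> 1 -> 23
Step 4: curr=37, set curr.next=prev(49) | reversed so far: 37 -> 49 -> 1 -> 23

37 -> 49 -> 1 -> 23 -> None


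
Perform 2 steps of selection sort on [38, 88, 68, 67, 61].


Initial: [38, 88, 68, 67, 61]
Step 1: min=38 at 0
  Swap: [38, 88, 68, 67, 61]
Step 2: min=61 at 4
  Swap: [38, 61, 68, 67, 88]

After 2 steps: [38, 61, 68, 67, 88]


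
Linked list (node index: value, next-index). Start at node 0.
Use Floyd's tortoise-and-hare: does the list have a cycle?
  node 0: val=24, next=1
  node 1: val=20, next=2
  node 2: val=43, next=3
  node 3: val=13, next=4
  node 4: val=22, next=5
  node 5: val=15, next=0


Floyd's tortoise (slow, +1) and hare (fast, +2):
  init: slow=0, fast=0
  step 1: slow=1, fast=2
  step 2: slow=2, fast=4
  step 3: slow=3, fast=0
  step 4: slow=4, fast=2
  step 5: slow=5, fast=4
  step 6: slow=0, fast=0
  slow == fast at node 0: cycle detected

Cycle: yes


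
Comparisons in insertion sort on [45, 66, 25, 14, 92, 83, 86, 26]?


Algorithm: insertion sort
Input: [45, 66, 25, 14, 92, 83, 86, 26]
Sorted: [14, 25, 26, 45, 66, 83, 86, 92]

17


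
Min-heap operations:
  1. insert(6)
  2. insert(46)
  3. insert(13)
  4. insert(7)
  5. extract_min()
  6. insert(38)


insert(6) -> [6]
insert(46) -> [6, 46]
insert(13) -> [6, 46, 13]
insert(7) -> [6, 7, 13, 46]
extract_min()->6, [7, 46, 13]
insert(38) -> [7, 38, 13, 46]

Final heap: [7, 38, 13, 46]


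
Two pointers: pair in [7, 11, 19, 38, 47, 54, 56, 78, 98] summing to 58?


lo=0(7)+hi=8(98)=105
lo=0(7)+hi=7(78)=85
lo=0(7)+hi=6(56)=63
lo=0(7)+hi=5(54)=61
lo=0(7)+hi=4(47)=54
lo=1(11)+hi=4(47)=58

Yes: 11+47=58


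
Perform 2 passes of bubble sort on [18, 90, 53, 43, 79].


Initial: [18, 90, 53, 43, 79]
Pass 1: [18, 53, 43, 79, 90] (3 swaps)
Pass 2: [18, 43, 53, 79, 90] (1 swaps)

After 2 passes: [18, 43, 53, 79, 90]


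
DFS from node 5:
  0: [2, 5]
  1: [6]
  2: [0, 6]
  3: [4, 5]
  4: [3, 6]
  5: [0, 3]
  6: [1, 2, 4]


Visit 5, push [3, 0]
Visit 0, push [2]
Visit 2, push [6]
Visit 6, push [4, 1]
Visit 1, push []
Visit 4, push [3]
Visit 3, push []

DFS order: [5, 0, 2, 6, 1, 4, 3]


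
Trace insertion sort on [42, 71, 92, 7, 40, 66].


Initial: [42, 71, 92, 7, 40, 66]
Insert 71: [42, 71, 92, 7, 40, 66]
Insert 92: [42, 71, 92, 7, 40, 66]
Insert 7: [7, 42, 71, 92, 40, 66]
Insert 40: [7, 40, 42, 71, 92, 66]
Insert 66: [7, 40, 42, 66, 71, 92]

Sorted: [7, 40, 42, 66, 71, 92]


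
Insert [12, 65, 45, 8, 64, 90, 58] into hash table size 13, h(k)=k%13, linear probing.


Insert 12: h=12 -> slot 12
Insert 65: h=0 -> slot 0
Insert 45: h=6 -> slot 6
Insert 8: h=8 -> slot 8
Insert 64: h=12, 2 probes -> slot 1
Insert 90: h=12, 3 probes -> slot 2
Insert 58: h=6, 1 probes -> slot 7

Table: [65, 64, 90, None, None, None, 45, 58, 8, None, None, None, 12]


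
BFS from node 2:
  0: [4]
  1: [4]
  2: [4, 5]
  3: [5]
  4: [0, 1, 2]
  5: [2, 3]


Visit 2, enqueue [4, 5]
Visit 4, enqueue [0, 1]
Visit 5, enqueue [3]
Visit 0, enqueue []
Visit 1, enqueue []
Visit 3, enqueue []

BFS order: [2, 4, 5, 0, 1, 3]


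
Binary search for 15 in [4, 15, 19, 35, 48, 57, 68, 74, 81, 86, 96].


Step 1: lo=0, hi=10, mid=5, val=57
Step 2: lo=0, hi=4, mid=2, val=19
Step 3: lo=0, hi=1, mid=0, val=4
Step 4: lo=1, hi=1, mid=1, val=15

Found at index 1


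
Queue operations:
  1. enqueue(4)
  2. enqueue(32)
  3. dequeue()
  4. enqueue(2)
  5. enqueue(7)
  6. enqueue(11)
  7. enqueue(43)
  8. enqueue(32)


enqueue(4) -> [4]
enqueue(32) -> [4, 32]
dequeue()->4, [32]
enqueue(2) -> [32, 2]
enqueue(7) -> [32, 2, 7]
enqueue(11) -> [32, 2, 7, 11]
enqueue(43) -> [32, 2, 7, 11, 43]
enqueue(32) -> [32, 2, 7, 11, 43, 32]

Final queue: [32, 2, 7, 11, 43, 32]


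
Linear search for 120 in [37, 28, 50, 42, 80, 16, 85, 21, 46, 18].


i=0: 37!=120
i=1: 28!=120
i=2: 50!=120
i=3: 42!=120
i=4: 80!=120
i=5: 16!=120
i=6: 85!=120
i=7: 21!=120
i=8: 46!=120
i=9: 18!=120

Not found, 10 comps


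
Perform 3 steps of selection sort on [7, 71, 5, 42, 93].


Initial: [7, 71, 5, 42, 93]
Step 1: min=5 at 2
  Swap: [5, 71, 7, 42, 93]
Step 2: min=7 at 2
  Swap: [5, 7, 71, 42, 93]
Step 3: min=42 at 3
  Swap: [5, 7, 42, 71, 93]

After 3 steps: [5, 7, 42, 71, 93]


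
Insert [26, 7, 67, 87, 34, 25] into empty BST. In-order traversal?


Insert 26: root
Insert 7: L from 26
Insert 67: R from 26
Insert 87: R from 26 -> R from 67
Insert 34: R from 26 -> L from 67
Insert 25: L from 26 -> R from 7

In-order: [7, 25, 26, 34, 67, 87]


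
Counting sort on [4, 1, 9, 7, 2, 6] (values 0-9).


Input: [4, 1, 9, 7, 2, 6]
Counts: [0, 1, 1, 0, 1, 0, 1, 1, 0, 1]

Sorted: [1, 2, 4, 6, 7, 9]


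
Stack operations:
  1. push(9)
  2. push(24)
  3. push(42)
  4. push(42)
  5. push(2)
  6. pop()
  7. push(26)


push(9) -> [9]
push(24) -> [9, 24]
push(42) -> [9, 24, 42]
push(42) -> [9, 24, 42, 42]
push(2) -> [9, 24, 42, 42, 2]
pop()->2, [9, 24, 42, 42]
push(26) -> [9, 24, 42, 42, 26]

Final stack: [9, 24, 42, 42, 26]


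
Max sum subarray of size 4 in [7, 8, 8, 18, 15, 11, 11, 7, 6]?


[0:4]: 41
[1:5]: 49
[2:6]: 52
[3:7]: 55
[4:8]: 44
[5:9]: 35

Max: 55 at [3:7]


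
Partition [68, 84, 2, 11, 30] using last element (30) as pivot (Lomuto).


Pivot: 30
  2 <= 30: swap -> [2, 84, 68, 11, 30]
  11 <= 30: swap -> [2, 11, 68, 84, 30]
Place pivot at 2: [2, 11, 30, 84, 68]

Partitioned: [2, 11, 30, 84, 68]


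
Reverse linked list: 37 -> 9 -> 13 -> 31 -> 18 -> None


Step 1: curr=37, set curr.next=prev(None) | reversed so far: 37
Step 2: curr=9, set curr.next=prev(37) | reversed so far: 9 -> 37
Step 3: curr=13, set curr.next=prev(9) | reversed so far: 13 -> 9 -> 37
Step 4: curr=31, set curr.next=prev(13) | reversed so far: 31 -> 13 -> 9 -> 37
Step 5: curr=18, set curr.next=prev(31) | reversed so far: 18 -> 31 -> 13 -> 9 -> 37

18 -> 31 -> 13 -> 9 -> 37 -> None


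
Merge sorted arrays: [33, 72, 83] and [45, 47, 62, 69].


Take 33 from A
Take 45 from B
Take 47 from B
Take 62 from B
Take 69 from B

Merged: [33, 45, 47, 62, 69, 72, 83]


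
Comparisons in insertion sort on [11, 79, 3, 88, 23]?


Algorithm: insertion sort
Input: [11, 79, 3, 88, 23]
Sorted: [3, 11, 23, 79, 88]

7


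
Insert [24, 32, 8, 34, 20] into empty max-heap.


Insert 24: [24]
Insert 32: [32, 24]
Insert 8: [32, 24, 8]
Insert 34: [34, 32, 8, 24]
Insert 20: [34, 32, 8, 24, 20]

Final heap: [34, 32, 8, 24, 20]


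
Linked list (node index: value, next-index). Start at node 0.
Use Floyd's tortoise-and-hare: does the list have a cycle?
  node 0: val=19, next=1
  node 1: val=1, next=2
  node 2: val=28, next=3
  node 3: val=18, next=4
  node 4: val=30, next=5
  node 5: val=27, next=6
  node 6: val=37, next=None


Floyd's tortoise (slow, +1) and hare (fast, +2):
  init: slow=0, fast=0
  step 1: slow=1, fast=2
  step 2: slow=2, fast=4
  step 3: slow=3, fast=6
  step 4: fast -> None, no cycle

Cycle: no


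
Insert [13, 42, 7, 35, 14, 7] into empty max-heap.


Insert 13: [13]
Insert 42: [42, 13]
Insert 7: [42, 13, 7]
Insert 35: [42, 35, 7, 13]
Insert 14: [42, 35, 7, 13, 14]
Insert 7: [42, 35, 7, 13, 14, 7]

Final heap: [42, 35, 7, 13, 14, 7]


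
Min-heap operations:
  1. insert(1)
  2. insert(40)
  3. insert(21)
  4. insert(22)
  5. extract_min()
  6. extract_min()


insert(1) -> [1]
insert(40) -> [1, 40]
insert(21) -> [1, 40, 21]
insert(22) -> [1, 22, 21, 40]
extract_min()->1, [21, 22, 40]
extract_min()->21, [22, 40]

Final heap: [22, 40]


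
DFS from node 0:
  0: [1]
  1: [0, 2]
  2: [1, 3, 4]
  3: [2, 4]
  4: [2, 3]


Visit 0, push [1]
Visit 1, push [2]
Visit 2, push [4, 3]
Visit 3, push [4]
Visit 4, push []

DFS order: [0, 1, 2, 3, 4]


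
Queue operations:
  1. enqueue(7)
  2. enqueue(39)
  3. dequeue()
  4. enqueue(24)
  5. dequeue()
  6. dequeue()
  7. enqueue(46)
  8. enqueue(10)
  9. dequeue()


enqueue(7) -> [7]
enqueue(39) -> [7, 39]
dequeue()->7, [39]
enqueue(24) -> [39, 24]
dequeue()->39, [24]
dequeue()->24, []
enqueue(46) -> [46]
enqueue(10) -> [46, 10]
dequeue()->46, [10]

Final queue: [10]


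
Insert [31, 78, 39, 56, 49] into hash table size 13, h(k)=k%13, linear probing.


Insert 31: h=5 -> slot 5
Insert 78: h=0 -> slot 0
Insert 39: h=0, 1 probes -> slot 1
Insert 56: h=4 -> slot 4
Insert 49: h=10 -> slot 10

Table: [78, 39, None, None, 56, 31, None, None, None, None, 49, None, None]


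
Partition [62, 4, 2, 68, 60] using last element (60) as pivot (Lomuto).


Pivot: 60
  4 <= 60: swap -> [4, 62, 2, 68, 60]
  2 <= 60: swap -> [4, 2, 62, 68, 60]
Place pivot at 2: [4, 2, 60, 68, 62]

Partitioned: [4, 2, 60, 68, 62]


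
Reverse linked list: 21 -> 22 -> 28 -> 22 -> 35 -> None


Step 1: curr=21, set curr.next=prev(None) | reversed so far: 21
Step 2: curr=22, set curr.next=prev(21) | reversed so far: 22 -> 21
Step 3: curr=28, set curr.next=prev(22) | reversed so far: 28 -> 22 -> 21
Step 4: curr=22, set curr.next=prev(28) | reversed so far: 22 -> 28 -> 22 -> 21
Step 5: curr=35, set curr.next=prev(22) | reversed so far: 35 -> 22 -> 28 -> 22 -> 21

35 -> 22 -> 28 -> 22 -> 21 -> None


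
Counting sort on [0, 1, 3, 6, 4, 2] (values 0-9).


Input: [0, 1, 3, 6, 4, 2]
Counts: [1, 1, 1, 1, 1, 0, 1, 0, 0, 0]

Sorted: [0, 1, 2, 3, 4, 6]


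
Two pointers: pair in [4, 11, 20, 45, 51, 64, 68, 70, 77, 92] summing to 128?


lo=0(4)+hi=9(92)=96
lo=1(11)+hi=9(92)=103
lo=2(20)+hi=9(92)=112
lo=3(45)+hi=9(92)=137
lo=3(45)+hi=8(77)=122
lo=4(51)+hi=8(77)=128

Yes: 51+77=128


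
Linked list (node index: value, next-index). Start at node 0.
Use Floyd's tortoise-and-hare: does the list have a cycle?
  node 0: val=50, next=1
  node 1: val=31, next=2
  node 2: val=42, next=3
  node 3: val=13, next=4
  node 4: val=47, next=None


Floyd's tortoise (slow, +1) and hare (fast, +2):
  init: slow=0, fast=0
  step 1: slow=1, fast=2
  step 2: slow=2, fast=4
  step 3: fast -> None, no cycle

Cycle: no


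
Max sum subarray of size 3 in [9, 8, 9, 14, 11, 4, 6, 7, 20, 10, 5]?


[0:3]: 26
[1:4]: 31
[2:5]: 34
[3:6]: 29
[4:7]: 21
[5:8]: 17
[6:9]: 33
[7:10]: 37
[8:11]: 35

Max: 37 at [7:10]


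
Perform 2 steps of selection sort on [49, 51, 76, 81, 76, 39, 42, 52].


Initial: [49, 51, 76, 81, 76, 39, 42, 52]
Step 1: min=39 at 5
  Swap: [39, 51, 76, 81, 76, 49, 42, 52]
Step 2: min=42 at 6
  Swap: [39, 42, 76, 81, 76, 49, 51, 52]

After 2 steps: [39, 42, 76, 81, 76, 49, 51, 52]


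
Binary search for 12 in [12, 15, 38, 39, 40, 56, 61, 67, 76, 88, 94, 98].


Step 1: lo=0, hi=11, mid=5, val=56
Step 2: lo=0, hi=4, mid=2, val=38
Step 3: lo=0, hi=1, mid=0, val=12

Found at index 0


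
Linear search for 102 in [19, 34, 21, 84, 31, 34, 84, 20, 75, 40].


i=0: 19!=102
i=1: 34!=102
i=2: 21!=102
i=3: 84!=102
i=4: 31!=102
i=5: 34!=102
i=6: 84!=102
i=7: 20!=102
i=8: 75!=102
i=9: 40!=102

Not found, 10 comps


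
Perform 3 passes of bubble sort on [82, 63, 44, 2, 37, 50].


Initial: [82, 63, 44, 2, 37, 50]
Pass 1: [63, 44, 2, 37, 50, 82] (5 swaps)
Pass 2: [44, 2, 37, 50, 63, 82] (4 swaps)
Pass 3: [2, 37, 44, 50, 63, 82] (2 swaps)

After 3 passes: [2, 37, 44, 50, 63, 82]


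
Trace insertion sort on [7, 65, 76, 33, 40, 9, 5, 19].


Initial: [7, 65, 76, 33, 40, 9, 5, 19]
Insert 65: [7, 65, 76, 33, 40, 9, 5, 19]
Insert 76: [7, 65, 76, 33, 40, 9, 5, 19]
Insert 33: [7, 33, 65, 76, 40, 9, 5, 19]
Insert 40: [7, 33, 40, 65, 76, 9, 5, 19]
Insert 9: [7, 9, 33, 40, 65, 76, 5, 19]
Insert 5: [5, 7, 9, 33, 40, 65, 76, 19]
Insert 19: [5, 7, 9, 19, 33, 40, 65, 76]

Sorted: [5, 7, 9, 19, 33, 40, 65, 76]


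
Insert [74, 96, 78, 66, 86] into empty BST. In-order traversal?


Insert 74: root
Insert 96: R from 74
Insert 78: R from 74 -> L from 96
Insert 66: L from 74
Insert 86: R from 74 -> L from 96 -> R from 78

In-order: [66, 74, 78, 86, 96]


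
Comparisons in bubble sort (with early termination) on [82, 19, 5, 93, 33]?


Algorithm: bubble sort (with early termination)
Input: [82, 19, 5, 93, 33]
Sorted: [5, 19, 33, 82, 93]

9


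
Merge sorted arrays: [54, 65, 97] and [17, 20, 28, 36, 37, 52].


Take 17 from B
Take 20 from B
Take 28 from B
Take 36 from B
Take 37 from B
Take 52 from B

Merged: [17, 20, 28, 36, 37, 52, 54, 65, 97]


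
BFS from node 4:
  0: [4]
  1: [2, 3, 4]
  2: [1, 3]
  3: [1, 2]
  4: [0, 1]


Visit 4, enqueue [0, 1]
Visit 0, enqueue []
Visit 1, enqueue [2, 3]
Visit 2, enqueue []
Visit 3, enqueue []

BFS order: [4, 0, 1, 2, 3]


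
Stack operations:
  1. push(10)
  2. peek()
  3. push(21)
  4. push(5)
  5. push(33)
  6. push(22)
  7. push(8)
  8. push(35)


push(10) -> [10]
peek()->10
push(21) -> [10, 21]
push(5) -> [10, 21, 5]
push(33) -> [10, 21, 5, 33]
push(22) -> [10, 21, 5, 33, 22]
push(8) -> [10, 21, 5, 33, 22, 8]
push(35) -> [10, 21, 5, 33, 22, 8, 35]

Final stack: [10, 21, 5, 33, 22, 8, 35]


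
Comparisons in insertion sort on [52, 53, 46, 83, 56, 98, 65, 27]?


Algorithm: insertion sort
Input: [52, 53, 46, 83, 56, 98, 65, 27]
Sorted: [27, 46, 52, 53, 56, 65, 83, 98]

17


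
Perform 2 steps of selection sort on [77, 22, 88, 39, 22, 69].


Initial: [77, 22, 88, 39, 22, 69]
Step 1: min=22 at 1
  Swap: [22, 77, 88, 39, 22, 69]
Step 2: min=22 at 4
  Swap: [22, 22, 88, 39, 77, 69]

After 2 steps: [22, 22, 88, 39, 77, 69]


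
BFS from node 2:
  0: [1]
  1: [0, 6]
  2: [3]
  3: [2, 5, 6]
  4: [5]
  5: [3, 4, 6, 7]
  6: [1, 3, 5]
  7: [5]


Visit 2, enqueue [3]
Visit 3, enqueue [5, 6]
Visit 5, enqueue [4, 7]
Visit 6, enqueue [1]
Visit 4, enqueue []
Visit 7, enqueue []
Visit 1, enqueue [0]
Visit 0, enqueue []

BFS order: [2, 3, 5, 6, 4, 7, 1, 0]


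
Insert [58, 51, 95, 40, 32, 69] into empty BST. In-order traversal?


Insert 58: root
Insert 51: L from 58
Insert 95: R from 58
Insert 40: L from 58 -> L from 51
Insert 32: L from 58 -> L from 51 -> L from 40
Insert 69: R from 58 -> L from 95

In-order: [32, 40, 51, 58, 69, 95]


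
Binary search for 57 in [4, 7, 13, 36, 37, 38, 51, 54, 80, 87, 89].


Step 1: lo=0, hi=10, mid=5, val=38
Step 2: lo=6, hi=10, mid=8, val=80
Step 3: lo=6, hi=7, mid=6, val=51
Step 4: lo=7, hi=7, mid=7, val=54

Not found


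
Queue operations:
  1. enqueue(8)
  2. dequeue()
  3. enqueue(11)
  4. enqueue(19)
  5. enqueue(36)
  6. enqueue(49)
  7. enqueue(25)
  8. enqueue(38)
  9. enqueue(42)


enqueue(8) -> [8]
dequeue()->8, []
enqueue(11) -> [11]
enqueue(19) -> [11, 19]
enqueue(36) -> [11, 19, 36]
enqueue(49) -> [11, 19, 36, 49]
enqueue(25) -> [11, 19, 36, 49, 25]
enqueue(38) -> [11, 19, 36, 49, 25, 38]
enqueue(42) -> [11, 19, 36, 49, 25, 38, 42]

Final queue: [11, 19, 36, 49, 25, 38, 42]


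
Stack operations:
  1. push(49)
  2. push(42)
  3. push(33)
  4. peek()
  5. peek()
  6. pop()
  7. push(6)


push(49) -> [49]
push(42) -> [49, 42]
push(33) -> [49, 42, 33]
peek()->33
peek()->33
pop()->33, [49, 42]
push(6) -> [49, 42, 6]

Final stack: [49, 42, 6]


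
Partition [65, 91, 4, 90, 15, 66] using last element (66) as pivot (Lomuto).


Pivot: 66
  65 <= 66: advance i (no swap)
  4 <= 66: swap -> [65, 4, 91, 90, 15, 66]
  15 <= 66: swap -> [65, 4, 15, 90, 91, 66]
Place pivot at 3: [65, 4, 15, 66, 91, 90]

Partitioned: [65, 4, 15, 66, 91, 90]


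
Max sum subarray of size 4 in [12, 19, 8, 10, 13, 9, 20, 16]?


[0:4]: 49
[1:5]: 50
[2:6]: 40
[3:7]: 52
[4:8]: 58

Max: 58 at [4:8]


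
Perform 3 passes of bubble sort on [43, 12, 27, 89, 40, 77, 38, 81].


Initial: [43, 12, 27, 89, 40, 77, 38, 81]
Pass 1: [12, 27, 43, 40, 77, 38, 81, 89] (6 swaps)
Pass 2: [12, 27, 40, 43, 38, 77, 81, 89] (2 swaps)
Pass 3: [12, 27, 40, 38, 43, 77, 81, 89] (1 swaps)

After 3 passes: [12, 27, 40, 38, 43, 77, 81, 89]


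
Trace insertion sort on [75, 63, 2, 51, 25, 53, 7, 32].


Initial: [75, 63, 2, 51, 25, 53, 7, 32]
Insert 63: [63, 75, 2, 51, 25, 53, 7, 32]
Insert 2: [2, 63, 75, 51, 25, 53, 7, 32]
Insert 51: [2, 51, 63, 75, 25, 53, 7, 32]
Insert 25: [2, 25, 51, 63, 75, 53, 7, 32]
Insert 53: [2, 25, 51, 53, 63, 75, 7, 32]
Insert 7: [2, 7, 25, 51, 53, 63, 75, 32]
Insert 32: [2, 7, 25, 32, 51, 53, 63, 75]

Sorted: [2, 7, 25, 32, 51, 53, 63, 75]
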